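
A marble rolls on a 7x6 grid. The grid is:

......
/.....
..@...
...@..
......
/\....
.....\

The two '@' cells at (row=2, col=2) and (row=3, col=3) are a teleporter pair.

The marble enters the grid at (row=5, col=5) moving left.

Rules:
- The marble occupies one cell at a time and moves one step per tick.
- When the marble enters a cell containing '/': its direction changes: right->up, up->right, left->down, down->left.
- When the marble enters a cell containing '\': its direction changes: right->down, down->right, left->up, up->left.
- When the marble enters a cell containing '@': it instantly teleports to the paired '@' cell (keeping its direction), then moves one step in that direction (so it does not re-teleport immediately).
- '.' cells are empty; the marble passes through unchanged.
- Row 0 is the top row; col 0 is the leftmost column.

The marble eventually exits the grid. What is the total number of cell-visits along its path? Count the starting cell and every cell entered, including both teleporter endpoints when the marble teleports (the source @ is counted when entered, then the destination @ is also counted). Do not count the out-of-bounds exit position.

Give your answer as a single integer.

Step 1: enter (5,5), '.' pass, move left to (5,4)
Step 2: enter (5,4), '.' pass, move left to (5,3)
Step 3: enter (5,3), '.' pass, move left to (5,2)
Step 4: enter (5,2), '.' pass, move left to (5,1)
Step 5: enter (5,1), '\' deflects left->up, move up to (4,1)
Step 6: enter (4,1), '.' pass, move up to (3,1)
Step 7: enter (3,1), '.' pass, move up to (2,1)
Step 8: enter (2,1), '.' pass, move up to (1,1)
Step 9: enter (1,1), '.' pass, move up to (0,1)
Step 10: enter (0,1), '.' pass, move up to (-1,1)
Step 11: at (-1,1) — EXIT via top edge, pos 1
Path length (cell visits): 10

Answer: 10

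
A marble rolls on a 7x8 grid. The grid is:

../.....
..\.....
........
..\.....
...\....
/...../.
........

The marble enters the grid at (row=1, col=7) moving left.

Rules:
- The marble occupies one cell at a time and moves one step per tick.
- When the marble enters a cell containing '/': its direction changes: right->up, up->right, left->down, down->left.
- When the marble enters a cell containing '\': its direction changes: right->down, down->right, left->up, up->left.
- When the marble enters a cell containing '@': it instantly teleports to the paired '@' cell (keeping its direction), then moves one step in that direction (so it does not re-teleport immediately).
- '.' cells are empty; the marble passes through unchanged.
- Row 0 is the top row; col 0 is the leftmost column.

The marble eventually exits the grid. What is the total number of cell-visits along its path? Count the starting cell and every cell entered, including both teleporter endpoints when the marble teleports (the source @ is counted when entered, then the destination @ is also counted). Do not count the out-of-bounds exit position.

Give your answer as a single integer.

Answer: 12

Derivation:
Step 1: enter (1,7), '.' pass, move left to (1,6)
Step 2: enter (1,6), '.' pass, move left to (1,5)
Step 3: enter (1,5), '.' pass, move left to (1,4)
Step 4: enter (1,4), '.' pass, move left to (1,3)
Step 5: enter (1,3), '.' pass, move left to (1,2)
Step 6: enter (1,2), '\' deflects left->up, move up to (0,2)
Step 7: enter (0,2), '/' deflects up->right, move right to (0,3)
Step 8: enter (0,3), '.' pass, move right to (0,4)
Step 9: enter (0,4), '.' pass, move right to (0,5)
Step 10: enter (0,5), '.' pass, move right to (0,6)
Step 11: enter (0,6), '.' pass, move right to (0,7)
Step 12: enter (0,7), '.' pass, move right to (0,8)
Step 13: at (0,8) — EXIT via right edge, pos 0
Path length (cell visits): 12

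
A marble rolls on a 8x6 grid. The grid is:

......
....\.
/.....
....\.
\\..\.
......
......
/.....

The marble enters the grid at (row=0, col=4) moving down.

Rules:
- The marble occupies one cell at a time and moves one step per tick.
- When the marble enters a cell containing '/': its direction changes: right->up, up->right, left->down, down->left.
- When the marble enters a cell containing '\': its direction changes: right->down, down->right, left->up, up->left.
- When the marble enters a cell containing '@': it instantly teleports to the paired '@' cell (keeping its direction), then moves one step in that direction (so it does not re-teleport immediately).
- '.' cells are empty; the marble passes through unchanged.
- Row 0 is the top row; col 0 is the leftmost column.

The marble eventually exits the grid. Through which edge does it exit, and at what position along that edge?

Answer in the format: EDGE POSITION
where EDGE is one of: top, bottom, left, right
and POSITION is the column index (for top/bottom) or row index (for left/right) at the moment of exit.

Answer: right 1

Derivation:
Step 1: enter (0,4), '.' pass, move down to (1,4)
Step 2: enter (1,4), '\' deflects down->right, move right to (1,5)
Step 3: enter (1,5), '.' pass, move right to (1,6)
Step 4: at (1,6) — EXIT via right edge, pos 1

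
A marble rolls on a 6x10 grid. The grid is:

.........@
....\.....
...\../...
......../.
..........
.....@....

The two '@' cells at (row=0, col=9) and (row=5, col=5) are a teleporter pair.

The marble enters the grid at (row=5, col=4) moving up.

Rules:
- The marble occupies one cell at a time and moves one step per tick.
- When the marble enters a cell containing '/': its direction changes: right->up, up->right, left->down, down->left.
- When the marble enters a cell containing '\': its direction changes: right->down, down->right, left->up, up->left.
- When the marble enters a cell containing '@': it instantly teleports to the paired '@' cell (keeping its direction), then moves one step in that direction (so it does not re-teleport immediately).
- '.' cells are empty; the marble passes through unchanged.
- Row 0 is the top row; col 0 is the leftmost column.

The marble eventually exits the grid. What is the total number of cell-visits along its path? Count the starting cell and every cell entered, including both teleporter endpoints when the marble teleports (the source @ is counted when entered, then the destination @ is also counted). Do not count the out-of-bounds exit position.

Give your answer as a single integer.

Answer: 9

Derivation:
Step 1: enter (5,4), '.' pass, move up to (4,4)
Step 2: enter (4,4), '.' pass, move up to (3,4)
Step 3: enter (3,4), '.' pass, move up to (2,4)
Step 4: enter (2,4), '.' pass, move up to (1,4)
Step 5: enter (1,4), '\' deflects up->left, move left to (1,3)
Step 6: enter (1,3), '.' pass, move left to (1,2)
Step 7: enter (1,2), '.' pass, move left to (1,1)
Step 8: enter (1,1), '.' pass, move left to (1,0)
Step 9: enter (1,0), '.' pass, move left to (1,-1)
Step 10: at (1,-1) — EXIT via left edge, pos 1
Path length (cell visits): 9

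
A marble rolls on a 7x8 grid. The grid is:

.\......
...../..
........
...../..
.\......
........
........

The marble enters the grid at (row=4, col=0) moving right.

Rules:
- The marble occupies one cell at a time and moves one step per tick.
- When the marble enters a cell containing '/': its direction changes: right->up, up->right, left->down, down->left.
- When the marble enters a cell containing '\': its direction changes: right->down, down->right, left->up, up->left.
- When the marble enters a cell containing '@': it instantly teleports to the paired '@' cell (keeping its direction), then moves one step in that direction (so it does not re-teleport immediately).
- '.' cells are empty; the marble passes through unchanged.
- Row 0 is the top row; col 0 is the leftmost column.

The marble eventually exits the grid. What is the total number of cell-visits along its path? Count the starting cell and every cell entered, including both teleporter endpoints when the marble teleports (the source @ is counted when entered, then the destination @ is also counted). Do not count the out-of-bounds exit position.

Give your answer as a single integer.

Answer: 4

Derivation:
Step 1: enter (4,0), '.' pass, move right to (4,1)
Step 2: enter (4,1), '\' deflects right->down, move down to (5,1)
Step 3: enter (5,1), '.' pass, move down to (6,1)
Step 4: enter (6,1), '.' pass, move down to (7,1)
Step 5: at (7,1) — EXIT via bottom edge, pos 1
Path length (cell visits): 4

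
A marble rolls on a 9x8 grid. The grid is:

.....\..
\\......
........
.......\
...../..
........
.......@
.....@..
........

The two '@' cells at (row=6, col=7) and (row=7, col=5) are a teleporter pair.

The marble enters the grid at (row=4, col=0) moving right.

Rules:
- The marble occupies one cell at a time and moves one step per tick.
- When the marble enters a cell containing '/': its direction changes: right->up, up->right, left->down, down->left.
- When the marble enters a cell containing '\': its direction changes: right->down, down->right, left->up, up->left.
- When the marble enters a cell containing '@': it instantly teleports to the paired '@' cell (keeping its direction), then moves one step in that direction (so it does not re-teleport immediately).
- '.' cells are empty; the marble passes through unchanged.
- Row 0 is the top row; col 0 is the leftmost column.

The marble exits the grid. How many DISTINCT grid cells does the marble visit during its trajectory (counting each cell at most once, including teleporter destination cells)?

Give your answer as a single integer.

Step 1: enter (4,0), '.' pass, move right to (4,1)
Step 2: enter (4,1), '.' pass, move right to (4,2)
Step 3: enter (4,2), '.' pass, move right to (4,3)
Step 4: enter (4,3), '.' pass, move right to (4,4)
Step 5: enter (4,4), '.' pass, move right to (4,5)
Step 6: enter (4,5), '/' deflects right->up, move up to (3,5)
Step 7: enter (3,5), '.' pass, move up to (2,5)
Step 8: enter (2,5), '.' pass, move up to (1,5)
Step 9: enter (1,5), '.' pass, move up to (0,5)
Step 10: enter (0,5), '\' deflects up->left, move left to (0,4)
Step 11: enter (0,4), '.' pass, move left to (0,3)
Step 12: enter (0,3), '.' pass, move left to (0,2)
Step 13: enter (0,2), '.' pass, move left to (0,1)
Step 14: enter (0,1), '.' pass, move left to (0,0)
Step 15: enter (0,0), '.' pass, move left to (0,-1)
Step 16: at (0,-1) — EXIT via left edge, pos 0
Distinct cells visited: 15 (path length 15)

Answer: 15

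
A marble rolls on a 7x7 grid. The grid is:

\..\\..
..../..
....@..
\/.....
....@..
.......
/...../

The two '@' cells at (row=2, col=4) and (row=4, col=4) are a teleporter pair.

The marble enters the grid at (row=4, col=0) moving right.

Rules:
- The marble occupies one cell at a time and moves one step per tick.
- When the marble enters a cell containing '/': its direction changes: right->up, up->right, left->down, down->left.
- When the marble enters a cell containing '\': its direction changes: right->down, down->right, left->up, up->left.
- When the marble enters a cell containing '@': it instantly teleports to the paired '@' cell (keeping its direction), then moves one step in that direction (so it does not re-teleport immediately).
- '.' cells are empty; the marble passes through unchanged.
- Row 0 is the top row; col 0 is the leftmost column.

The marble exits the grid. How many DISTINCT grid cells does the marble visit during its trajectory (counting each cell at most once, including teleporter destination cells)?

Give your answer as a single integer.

Step 1: enter (4,0), '.' pass, move right to (4,1)
Step 2: enter (4,1), '.' pass, move right to (4,2)
Step 3: enter (4,2), '.' pass, move right to (4,3)
Step 4: enter (4,3), '.' pass, move right to (4,4)
Step 5: enter (4,4), '@' teleport (4,4)->(2,4), also enter (2,4), move right to (2,5)
Step 6: enter (2,5), '.' pass, move right to (2,6)
Step 7: enter (2,6), '.' pass, move right to (2,7)
Step 8: at (2,7) — EXIT via right edge, pos 2
Distinct cells visited: 8 (path length 8)

Answer: 8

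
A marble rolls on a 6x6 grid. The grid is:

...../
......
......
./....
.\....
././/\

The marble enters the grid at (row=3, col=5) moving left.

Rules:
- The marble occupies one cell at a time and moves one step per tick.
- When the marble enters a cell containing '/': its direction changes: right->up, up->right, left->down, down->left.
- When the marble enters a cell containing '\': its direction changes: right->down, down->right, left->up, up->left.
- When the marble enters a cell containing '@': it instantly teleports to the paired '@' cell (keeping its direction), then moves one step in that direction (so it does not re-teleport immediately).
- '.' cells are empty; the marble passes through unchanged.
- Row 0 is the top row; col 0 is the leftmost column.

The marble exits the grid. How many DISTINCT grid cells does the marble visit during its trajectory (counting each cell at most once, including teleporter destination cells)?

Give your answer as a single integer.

Step 1: enter (3,5), '.' pass, move left to (3,4)
Step 2: enter (3,4), '.' pass, move left to (3,3)
Step 3: enter (3,3), '.' pass, move left to (3,2)
Step 4: enter (3,2), '.' pass, move left to (3,1)
Step 5: enter (3,1), '/' deflects left->down, move down to (4,1)
Step 6: enter (4,1), '\' deflects down->right, move right to (4,2)
Step 7: enter (4,2), '.' pass, move right to (4,3)
Step 8: enter (4,3), '.' pass, move right to (4,4)
Step 9: enter (4,4), '.' pass, move right to (4,5)
Step 10: enter (4,5), '.' pass, move right to (4,6)
Step 11: at (4,6) — EXIT via right edge, pos 4
Distinct cells visited: 10 (path length 10)

Answer: 10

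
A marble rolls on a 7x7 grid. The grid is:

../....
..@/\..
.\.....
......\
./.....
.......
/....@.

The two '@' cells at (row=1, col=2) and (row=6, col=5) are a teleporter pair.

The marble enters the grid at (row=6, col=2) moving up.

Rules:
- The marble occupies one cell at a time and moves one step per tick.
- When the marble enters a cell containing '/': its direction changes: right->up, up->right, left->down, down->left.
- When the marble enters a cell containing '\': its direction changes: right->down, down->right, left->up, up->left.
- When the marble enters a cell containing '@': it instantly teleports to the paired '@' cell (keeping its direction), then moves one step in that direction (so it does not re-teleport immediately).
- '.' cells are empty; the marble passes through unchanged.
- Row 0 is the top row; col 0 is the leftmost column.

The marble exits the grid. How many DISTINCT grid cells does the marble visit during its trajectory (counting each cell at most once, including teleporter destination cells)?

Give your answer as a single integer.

Answer: 13

Derivation:
Step 1: enter (6,2), '.' pass, move up to (5,2)
Step 2: enter (5,2), '.' pass, move up to (4,2)
Step 3: enter (4,2), '.' pass, move up to (3,2)
Step 4: enter (3,2), '.' pass, move up to (2,2)
Step 5: enter (2,2), '.' pass, move up to (1,2)
Step 6: enter (1,2), '@' teleport (1,2)->(6,5), also enter (6,5), move up to (5,5)
Step 7: enter (5,5), '.' pass, move up to (4,5)
Step 8: enter (4,5), '.' pass, move up to (3,5)
Step 9: enter (3,5), '.' pass, move up to (2,5)
Step 10: enter (2,5), '.' pass, move up to (1,5)
Step 11: enter (1,5), '.' pass, move up to (0,5)
Step 12: enter (0,5), '.' pass, move up to (-1,5)
Step 13: at (-1,5) — EXIT via top edge, pos 5
Distinct cells visited: 13 (path length 13)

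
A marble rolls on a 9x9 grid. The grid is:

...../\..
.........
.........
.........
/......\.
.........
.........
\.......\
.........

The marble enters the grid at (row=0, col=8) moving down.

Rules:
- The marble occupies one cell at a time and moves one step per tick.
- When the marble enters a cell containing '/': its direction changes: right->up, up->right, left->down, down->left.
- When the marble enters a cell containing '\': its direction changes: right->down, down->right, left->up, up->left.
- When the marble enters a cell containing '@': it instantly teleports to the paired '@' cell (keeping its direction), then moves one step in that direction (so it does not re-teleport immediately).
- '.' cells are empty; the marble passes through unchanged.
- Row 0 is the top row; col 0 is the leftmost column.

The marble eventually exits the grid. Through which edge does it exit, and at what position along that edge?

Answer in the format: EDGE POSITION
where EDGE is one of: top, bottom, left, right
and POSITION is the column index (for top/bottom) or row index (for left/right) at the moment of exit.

Step 1: enter (0,8), '.' pass, move down to (1,8)
Step 2: enter (1,8), '.' pass, move down to (2,8)
Step 3: enter (2,8), '.' pass, move down to (3,8)
Step 4: enter (3,8), '.' pass, move down to (4,8)
Step 5: enter (4,8), '.' pass, move down to (5,8)
Step 6: enter (5,8), '.' pass, move down to (6,8)
Step 7: enter (6,8), '.' pass, move down to (7,8)
Step 8: enter (7,8), '\' deflects down->right, move right to (7,9)
Step 9: at (7,9) — EXIT via right edge, pos 7

Answer: right 7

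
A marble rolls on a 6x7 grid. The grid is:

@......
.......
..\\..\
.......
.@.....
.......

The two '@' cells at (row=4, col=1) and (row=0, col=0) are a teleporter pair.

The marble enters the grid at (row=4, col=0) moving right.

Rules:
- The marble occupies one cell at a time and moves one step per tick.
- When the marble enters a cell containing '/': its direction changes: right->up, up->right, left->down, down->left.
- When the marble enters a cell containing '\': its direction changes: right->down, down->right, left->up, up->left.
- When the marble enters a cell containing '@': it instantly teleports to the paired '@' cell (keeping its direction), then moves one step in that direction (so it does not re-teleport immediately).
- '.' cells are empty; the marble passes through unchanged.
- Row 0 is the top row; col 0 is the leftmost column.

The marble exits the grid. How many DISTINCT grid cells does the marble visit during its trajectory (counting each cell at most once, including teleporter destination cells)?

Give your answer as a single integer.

Answer: 9

Derivation:
Step 1: enter (4,0), '.' pass, move right to (4,1)
Step 2: enter (4,1), '@' teleport (4,1)->(0,0), also enter (0,0), move right to (0,1)
Step 3: enter (0,1), '.' pass, move right to (0,2)
Step 4: enter (0,2), '.' pass, move right to (0,3)
Step 5: enter (0,3), '.' pass, move right to (0,4)
Step 6: enter (0,4), '.' pass, move right to (0,5)
Step 7: enter (0,5), '.' pass, move right to (0,6)
Step 8: enter (0,6), '.' pass, move right to (0,7)
Step 9: at (0,7) — EXIT via right edge, pos 0
Distinct cells visited: 9 (path length 9)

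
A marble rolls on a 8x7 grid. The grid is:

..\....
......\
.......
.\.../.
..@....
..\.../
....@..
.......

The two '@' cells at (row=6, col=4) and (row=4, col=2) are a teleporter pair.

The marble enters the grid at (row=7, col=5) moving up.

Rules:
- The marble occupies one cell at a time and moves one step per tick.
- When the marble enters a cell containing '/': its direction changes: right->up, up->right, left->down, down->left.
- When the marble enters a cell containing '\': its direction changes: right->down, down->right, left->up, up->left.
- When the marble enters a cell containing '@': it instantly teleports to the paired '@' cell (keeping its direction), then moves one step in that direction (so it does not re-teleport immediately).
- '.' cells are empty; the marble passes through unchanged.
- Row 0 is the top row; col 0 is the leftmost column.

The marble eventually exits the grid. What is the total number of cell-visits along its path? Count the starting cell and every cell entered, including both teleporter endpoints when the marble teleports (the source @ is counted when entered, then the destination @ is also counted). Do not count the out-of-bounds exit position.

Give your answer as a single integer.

Answer: 6

Derivation:
Step 1: enter (7,5), '.' pass, move up to (6,5)
Step 2: enter (6,5), '.' pass, move up to (5,5)
Step 3: enter (5,5), '.' pass, move up to (4,5)
Step 4: enter (4,5), '.' pass, move up to (3,5)
Step 5: enter (3,5), '/' deflects up->right, move right to (3,6)
Step 6: enter (3,6), '.' pass, move right to (3,7)
Step 7: at (3,7) — EXIT via right edge, pos 3
Path length (cell visits): 6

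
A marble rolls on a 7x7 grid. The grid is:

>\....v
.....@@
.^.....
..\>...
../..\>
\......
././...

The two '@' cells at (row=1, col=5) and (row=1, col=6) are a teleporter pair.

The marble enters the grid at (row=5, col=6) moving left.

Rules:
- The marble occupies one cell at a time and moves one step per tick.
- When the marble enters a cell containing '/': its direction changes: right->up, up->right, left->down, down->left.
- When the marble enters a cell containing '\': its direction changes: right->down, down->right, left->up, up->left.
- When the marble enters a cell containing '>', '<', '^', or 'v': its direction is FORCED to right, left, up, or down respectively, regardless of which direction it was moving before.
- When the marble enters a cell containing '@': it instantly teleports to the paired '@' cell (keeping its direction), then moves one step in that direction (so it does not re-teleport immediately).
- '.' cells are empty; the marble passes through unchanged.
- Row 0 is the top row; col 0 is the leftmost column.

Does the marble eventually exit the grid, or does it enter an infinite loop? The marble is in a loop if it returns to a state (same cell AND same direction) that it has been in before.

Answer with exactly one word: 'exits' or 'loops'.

Answer: loops

Derivation:
Step 1: enter (5,6), '.' pass, move left to (5,5)
Step 2: enter (5,5), '.' pass, move left to (5,4)
Step 3: enter (5,4), '.' pass, move left to (5,3)
Step 4: enter (5,3), '.' pass, move left to (5,2)
Step 5: enter (5,2), '.' pass, move left to (5,1)
Step 6: enter (5,1), '.' pass, move left to (5,0)
Step 7: enter (5,0), '\' deflects left->up, move up to (4,0)
Step 8: enter (4,0), '.' pass, move up to (3,0)
Step 9: enter (3,0), '.' pass, move up to (2,0)
Step 10: enter (2,0), '.' pass, move up to (1,0)
Step 11: enter (1,0), '.' pass, move up to (0,0)
Step 12: enter (0,0), '>' forces up->right, move right to (0,1)
Step 13: enter (0,1), '\' deflects right->down, move down to (1,1)
Step 14: enter (1,1), '.' pass, move down to (2,1)
Step 15: enter (2,1), '^' forces down->up, move up to (1,1)
Step 16: enter (1,1), '.' pass, move up to (0,1)
Step 17: enter (0,1), '\' deflects up->left, move left to (0,0)
Step 18: enter (0,0), '>' forces left->right, move right to (0,1)
Step 19: at (0,1) dir=right — LOOP DETECTED (seen before)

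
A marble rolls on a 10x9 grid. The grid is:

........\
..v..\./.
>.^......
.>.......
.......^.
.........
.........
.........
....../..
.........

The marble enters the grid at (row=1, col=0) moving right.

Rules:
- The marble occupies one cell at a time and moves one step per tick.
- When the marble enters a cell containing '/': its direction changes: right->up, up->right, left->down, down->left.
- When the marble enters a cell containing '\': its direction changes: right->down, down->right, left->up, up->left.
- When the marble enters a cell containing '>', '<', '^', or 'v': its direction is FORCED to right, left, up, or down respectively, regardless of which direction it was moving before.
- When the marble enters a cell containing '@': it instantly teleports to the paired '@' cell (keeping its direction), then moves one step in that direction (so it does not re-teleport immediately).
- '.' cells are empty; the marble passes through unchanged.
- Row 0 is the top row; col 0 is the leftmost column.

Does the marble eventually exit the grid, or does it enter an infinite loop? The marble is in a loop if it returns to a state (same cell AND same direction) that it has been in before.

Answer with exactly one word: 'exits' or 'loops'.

Step 1: enter (1,0), '.' pass, move right to (1,1)
Step 2: enter (1,1), '.' pass, move right to (1,2)
Step 3: enter (1,2), 'v' forces right->down, move down to (2,2)
Step 4: enter (2,2), '^' forces down->up, move up to (1,2)
Step 5: enter (1,2), 'v' forces up->down, move down to (2,2)
Step 6: at (2,2) dir=down — LOOP DETECTED (seen before)

Answer: loops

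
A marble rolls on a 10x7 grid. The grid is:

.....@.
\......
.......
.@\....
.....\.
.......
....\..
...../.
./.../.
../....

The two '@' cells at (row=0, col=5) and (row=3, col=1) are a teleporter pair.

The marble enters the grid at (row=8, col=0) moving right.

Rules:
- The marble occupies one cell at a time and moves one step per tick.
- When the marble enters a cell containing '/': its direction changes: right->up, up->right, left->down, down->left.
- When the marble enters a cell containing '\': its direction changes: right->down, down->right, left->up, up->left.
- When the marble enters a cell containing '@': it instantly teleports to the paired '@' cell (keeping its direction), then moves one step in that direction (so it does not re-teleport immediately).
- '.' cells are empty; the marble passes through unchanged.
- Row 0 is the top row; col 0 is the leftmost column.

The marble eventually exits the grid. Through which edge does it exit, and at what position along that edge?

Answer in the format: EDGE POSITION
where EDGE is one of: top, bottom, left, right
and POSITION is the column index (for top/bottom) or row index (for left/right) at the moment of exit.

Step 1: enter (8,0), '.' pass, move right to (8,1)
Step 2: enter (8,1), '/' deflects right->up, move up to (7,1)
Step 3: enter (7,1), '.' pass, move up to (6,1)
Step 4: enter (6,1), '.' pass, move up to (5,1)
Step 5: enter (5,1), '.' pass, move up to (4,1)
Step 6: enter (4,1), '.' pass, move up to (3,1)
Step 7: enter (3,1), '@' teleport (3,1)->(0,5), also enter (0,5), move up to (-1,5)
Step 8: at (-1,5) — EXIT via top edge, pos 5

Answer: top 5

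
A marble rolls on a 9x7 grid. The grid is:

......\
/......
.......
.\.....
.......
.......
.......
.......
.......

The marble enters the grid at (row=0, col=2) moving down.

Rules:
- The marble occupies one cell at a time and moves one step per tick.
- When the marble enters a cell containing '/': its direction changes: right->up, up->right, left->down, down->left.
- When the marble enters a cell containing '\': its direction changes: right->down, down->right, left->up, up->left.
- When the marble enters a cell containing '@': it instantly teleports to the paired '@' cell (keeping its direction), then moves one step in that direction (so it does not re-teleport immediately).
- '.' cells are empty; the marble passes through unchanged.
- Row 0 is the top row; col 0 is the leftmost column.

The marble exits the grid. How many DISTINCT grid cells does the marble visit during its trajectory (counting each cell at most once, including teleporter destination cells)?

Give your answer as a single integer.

Step 1: enter (0,2), '.' pass, move down to (1,2)
Step 2: enter (1,2), '.' pass, move down to (2,2)
Step 3: enter (2,2), '.' pass, move down to (3,2)
Step 4: enter (3,2), '.' pass, move down to (4,2)
Step 5: enter (4,2), '.' pass, move down to (5,2)
Step 6: enter (5,2), '.' pass, move down to (6,2)
Step 7: enter (6,2), '.' pass, move down to (7,2)
Step 8: enter (7,2), '.' pass, move down to (8,2)
Step 9: enter (8,2), '.' pass, move down to (9,2)
Step 10: at (9,2) — EXIT via bottom edge, pos 2
Distinct cells visited: 9 (path length 9)

Answer: 9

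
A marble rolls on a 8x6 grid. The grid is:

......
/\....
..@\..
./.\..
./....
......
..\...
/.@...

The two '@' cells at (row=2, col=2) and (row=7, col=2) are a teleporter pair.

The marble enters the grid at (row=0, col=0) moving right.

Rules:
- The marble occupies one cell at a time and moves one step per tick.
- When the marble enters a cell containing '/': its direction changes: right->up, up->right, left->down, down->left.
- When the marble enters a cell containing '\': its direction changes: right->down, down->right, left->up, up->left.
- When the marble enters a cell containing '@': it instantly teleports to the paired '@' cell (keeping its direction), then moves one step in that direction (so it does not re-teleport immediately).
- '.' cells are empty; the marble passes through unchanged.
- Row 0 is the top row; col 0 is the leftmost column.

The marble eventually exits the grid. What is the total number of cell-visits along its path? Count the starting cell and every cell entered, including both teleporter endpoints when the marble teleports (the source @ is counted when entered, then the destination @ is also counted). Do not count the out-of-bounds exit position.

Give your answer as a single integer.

Step 1: enter (0,0), '.' pass, move right to (0,1)
Step 2: enter (0,1), '.' pass, move right to (0,2)
Step 3: enter (0,2), '.' pass, move right to (0,3)
Step 4: enter (0,3), '.' pass, move right to (0,4)
Step 5: enter (0,4), '.' pass, move right to (0,5)
Step 6: enter (0,5), '.' pass, move right to (0,6)
Step 7: at (0,6) — EXIT via right edge, pos 0
Path length (cell visits): 6

Answer: 6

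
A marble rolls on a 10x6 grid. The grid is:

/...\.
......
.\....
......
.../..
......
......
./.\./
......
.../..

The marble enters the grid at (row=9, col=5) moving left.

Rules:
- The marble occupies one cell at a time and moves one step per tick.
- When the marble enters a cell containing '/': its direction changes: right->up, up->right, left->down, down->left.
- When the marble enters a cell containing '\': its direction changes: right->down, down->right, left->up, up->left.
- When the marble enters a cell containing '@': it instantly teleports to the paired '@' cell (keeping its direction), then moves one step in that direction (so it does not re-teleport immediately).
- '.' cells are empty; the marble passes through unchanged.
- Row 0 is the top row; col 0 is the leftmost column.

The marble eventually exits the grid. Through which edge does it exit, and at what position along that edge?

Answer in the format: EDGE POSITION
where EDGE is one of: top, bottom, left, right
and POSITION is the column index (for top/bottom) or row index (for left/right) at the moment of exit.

Step 1: enter (9,5), '.' pass, move left to (9,4)
Step 2: enter (9,4), '.' pass, move left to (9,3)
Step 3: enter (9,3), '/' deflects left->down, move down to (10,3)
Step 4: at (10,3) — EXIT via bottom edge, pos 3

Answer: bottom 3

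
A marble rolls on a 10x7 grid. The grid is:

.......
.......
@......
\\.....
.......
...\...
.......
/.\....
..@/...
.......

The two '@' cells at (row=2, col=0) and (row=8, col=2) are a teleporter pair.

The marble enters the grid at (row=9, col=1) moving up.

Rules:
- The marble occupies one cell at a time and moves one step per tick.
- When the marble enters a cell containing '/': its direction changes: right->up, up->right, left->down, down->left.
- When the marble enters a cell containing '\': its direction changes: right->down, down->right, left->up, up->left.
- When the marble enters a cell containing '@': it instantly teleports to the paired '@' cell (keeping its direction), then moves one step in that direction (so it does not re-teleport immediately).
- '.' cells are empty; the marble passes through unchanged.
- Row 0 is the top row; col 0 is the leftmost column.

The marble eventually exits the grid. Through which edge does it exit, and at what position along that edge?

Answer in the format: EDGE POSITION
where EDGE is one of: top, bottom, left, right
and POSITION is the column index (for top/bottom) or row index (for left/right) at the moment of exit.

Step 1: enter (9,1), '.' pass, move up to (8,1)
Step 2: enter (8,1), '.' pass, move up to (7,1)
Step 3: enter (7,1), '.' pass, move up to (6,1)
Step 4: enter (6,1), '.' pass, move up to (5,1)
Step 5: enter (5,1), '.' pass, move up to (4,1)
Step 6: enter (4,1), '.' pass, move up to (3,1)
Step 7: enter (3,1), '\' deflects up->left, move left to (3,0)
Step 8: enter (3,0), '\' deflects left->up, move up to (2,0)
Step 9: enter (2,0), '@' teleport (2,0)->(8,2), also enter (8,2), move up to (7,2)
Step 10: enter (7,2), '\' deflects up->left, move left to (7,1)
Step 11: enter (7,1), '.' pass, move left to (7,0)
Step 12: enter (7,0), '/' deflects left->down, move down to (8,0)
Step 13: enter (8,0), '.' pass, move down to (9,0)
Step 14: enter (9,0), '.' pass, move down to (10,0)
Step 15: at (10,0) — EXIT via bottom edge, pos 0

Answer: bottom 0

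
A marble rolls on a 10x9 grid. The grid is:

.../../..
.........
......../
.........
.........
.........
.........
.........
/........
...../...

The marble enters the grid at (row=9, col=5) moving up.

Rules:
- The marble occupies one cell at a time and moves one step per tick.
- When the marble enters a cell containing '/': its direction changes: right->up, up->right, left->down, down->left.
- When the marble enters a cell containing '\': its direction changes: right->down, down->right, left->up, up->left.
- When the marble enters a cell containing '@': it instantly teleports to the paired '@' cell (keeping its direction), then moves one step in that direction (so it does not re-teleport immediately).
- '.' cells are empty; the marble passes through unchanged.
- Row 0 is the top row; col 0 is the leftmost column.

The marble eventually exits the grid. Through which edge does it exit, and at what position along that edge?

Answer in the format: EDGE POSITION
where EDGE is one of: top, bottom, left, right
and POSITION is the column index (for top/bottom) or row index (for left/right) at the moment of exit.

Step 1: enter (9,5), '/' deflects up->right, move right to (9,6)
Step 2: enter (9,6), '.' pass, move right to (9,7)
Step 3: enter (9,7), '.' pass, move right to (9,8)
Step 4: enter (9,8), '.' pass, move right to (9,9)
Step 5: at (9,9) — EXIT via right edge, pos 9

Answer: right 9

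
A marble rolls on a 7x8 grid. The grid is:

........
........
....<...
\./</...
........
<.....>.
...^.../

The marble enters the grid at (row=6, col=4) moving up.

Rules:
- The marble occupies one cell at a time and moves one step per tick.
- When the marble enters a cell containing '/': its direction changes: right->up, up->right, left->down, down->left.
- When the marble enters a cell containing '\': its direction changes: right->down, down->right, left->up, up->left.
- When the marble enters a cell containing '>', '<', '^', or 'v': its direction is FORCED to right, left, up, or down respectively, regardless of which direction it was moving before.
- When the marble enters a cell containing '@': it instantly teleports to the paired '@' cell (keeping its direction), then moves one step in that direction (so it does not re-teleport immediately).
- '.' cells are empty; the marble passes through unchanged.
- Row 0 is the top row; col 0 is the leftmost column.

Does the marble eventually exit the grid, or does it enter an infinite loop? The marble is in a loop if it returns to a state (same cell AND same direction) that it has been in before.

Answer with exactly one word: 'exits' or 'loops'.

Step 1: enter (6,4), '.' pass, move up to (5,4)
Step 2: enter (5,4), '.' pass, move up to (4,4)
Step 3: enter (4,4), '.' pass, move up to (3,4)
Step 4: enter (3,4), '/' deflects up->right, move right to (3,5)
Step 5: enter (3,5), '.' pass, move right to (3,6)
Step 6: enter (3,6), '.' pass, move right to (3,7)
Step 7: enter (3,7), '.' pass, move right to (3,8)
Step 8: at (3,8) — EXIT via right edge, pos 3

Answer: exits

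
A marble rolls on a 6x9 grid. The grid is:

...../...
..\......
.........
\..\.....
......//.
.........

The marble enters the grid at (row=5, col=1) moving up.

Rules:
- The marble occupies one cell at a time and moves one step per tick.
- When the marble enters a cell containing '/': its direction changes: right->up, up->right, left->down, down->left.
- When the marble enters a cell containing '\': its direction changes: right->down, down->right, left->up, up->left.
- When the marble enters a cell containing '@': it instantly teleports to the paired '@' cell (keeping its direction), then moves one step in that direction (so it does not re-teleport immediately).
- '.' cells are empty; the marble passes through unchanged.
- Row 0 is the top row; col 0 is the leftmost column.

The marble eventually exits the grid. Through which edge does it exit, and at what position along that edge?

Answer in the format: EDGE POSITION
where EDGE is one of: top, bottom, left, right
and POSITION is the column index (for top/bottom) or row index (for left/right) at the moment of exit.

Answer: top 1

Derivation:
Step 1: enter (5,1), '.' pass, move up to (4,1)
Step 2: enter (4,1), '.' pass, move up to (3,1)
Step 3: enter (3,1), '.' pass, move up to (2,1)
Step 4: enter (2,1), '.' pass, move up to (1,1)
Step 5: enter (1,1), '.' pass, move up to (0,1)
Step 6: enter (0,1), '.' pass, move up to (-1,1)
Step 7: at (-1,1) — EXIT via top edge, pos 1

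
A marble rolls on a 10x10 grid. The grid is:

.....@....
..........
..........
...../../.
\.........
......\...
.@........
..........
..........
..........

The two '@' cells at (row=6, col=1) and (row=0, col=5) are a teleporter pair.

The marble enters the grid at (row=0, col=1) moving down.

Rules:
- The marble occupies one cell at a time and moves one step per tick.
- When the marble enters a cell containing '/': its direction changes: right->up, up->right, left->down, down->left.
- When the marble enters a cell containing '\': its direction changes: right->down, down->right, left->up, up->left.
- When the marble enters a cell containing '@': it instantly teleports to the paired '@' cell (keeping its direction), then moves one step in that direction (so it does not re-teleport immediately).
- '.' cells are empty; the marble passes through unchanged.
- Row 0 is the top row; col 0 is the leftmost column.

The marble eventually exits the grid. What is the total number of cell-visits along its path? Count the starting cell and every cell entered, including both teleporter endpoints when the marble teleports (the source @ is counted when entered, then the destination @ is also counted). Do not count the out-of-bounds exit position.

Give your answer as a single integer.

Step 1: enter (0,1), '.' pass, move down to (1,1)
Step 2: enter (1,1), '.' pass, move down to (2,1)
Step 3: enter (2,1), '.' pass, move down to (3,1)
Step 4: enter (3,1), '.' pass, move down to (4,1)
Step 5: enter (4,1), '.' pass, move down to (5,1)
Step 6: enter (5,1), '.' pass, move down to (6,1)
Step 7: enter (6,1), '@' teleport (6,1)->(0,5), also enter (0,5), move down to (1,5)
Step 8: enter (1,5), '.' pass, move down to (2,5)
Step 9: enter (2,5), '.' pass, move down to (3,5)
Step 10: enter (3,5), '/' deflects down->left, move left to (3,4)
Step 11: enter (3,4), '.' pass, move left to (3,3)
Step 12: enter (3,3), '.' pass, move left to (3,2)
Step 13: enter (3,2), '.' pass, move left to (3,1)
Step 14: enter (3,1), '.' pass, move left to (3,0)
Step 15: enter (3,0), '.' pass, move left to (3,-1)
Step 16: at (3,-1) — EXIT via left edge, pos 3
Path length (cell visits): 16

Answer: 16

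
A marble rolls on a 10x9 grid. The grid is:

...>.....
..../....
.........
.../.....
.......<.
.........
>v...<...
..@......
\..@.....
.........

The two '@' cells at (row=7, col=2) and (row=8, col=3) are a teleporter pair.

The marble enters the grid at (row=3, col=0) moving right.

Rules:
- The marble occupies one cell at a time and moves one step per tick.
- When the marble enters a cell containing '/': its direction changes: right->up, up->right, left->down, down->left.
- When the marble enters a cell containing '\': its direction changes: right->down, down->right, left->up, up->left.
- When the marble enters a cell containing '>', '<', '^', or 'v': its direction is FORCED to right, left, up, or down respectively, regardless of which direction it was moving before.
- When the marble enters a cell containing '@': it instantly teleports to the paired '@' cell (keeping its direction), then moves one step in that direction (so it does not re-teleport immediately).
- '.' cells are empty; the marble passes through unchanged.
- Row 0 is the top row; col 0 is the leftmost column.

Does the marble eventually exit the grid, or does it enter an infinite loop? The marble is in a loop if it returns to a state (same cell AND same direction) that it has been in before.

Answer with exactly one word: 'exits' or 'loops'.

Answer: exits

Derivation:
Step 1: enter (3,0), '.' pass, move right to (3,1)
Step 2: enter (3,1), '.' pass, move right to (3,2)
Step 3: enter (3,2), '.' pass, move right to (3,3)
Step 4: enter (3,3), '/' deflects right->up, move up to (2,3)
Step 5: enter (2,3), '.' pass, move up to (1,3)
Step 6: enter (1,3), '.' pass, move up to (0,3)
Step 7: enter (0,3), '>' forces up->right, move right to (0,4)
Step 8: enter (0,4), '.' pass, move right to (0,5)
Step 9: enter (0,5), '.' pass, move right to (0,6)
Step 10: enter (0,6), '.' pass, move right to (0,7)
Step 11: enter (0,7), '.' pass, move right to (0,8)
Step 12: enter (0,8), '.' pass, move right to (0,9)
Step 13: at (0,9) — EXIT via right edge, pos 0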